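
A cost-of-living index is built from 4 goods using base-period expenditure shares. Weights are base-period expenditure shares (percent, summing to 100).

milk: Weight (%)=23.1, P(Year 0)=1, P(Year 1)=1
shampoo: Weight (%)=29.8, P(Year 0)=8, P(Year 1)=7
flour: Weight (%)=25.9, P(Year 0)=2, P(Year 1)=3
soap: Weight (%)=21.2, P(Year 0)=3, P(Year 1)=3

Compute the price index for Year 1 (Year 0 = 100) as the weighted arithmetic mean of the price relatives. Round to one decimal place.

milk: 23.1 × (1/1) = 23.1 × 1.000000 = 23.1000
shampoo: 29.8 × (7/8) = 29.8 × 0.875000 = 26.0750
flour: 25.9 × (3/2) = 25.9 × 1.500000 = 38.8500
soap: 21.2 × (3/3) = 21.2 × 1.000000 = 21.2000
Index = Σ wᵢ·(p₁ᵢ/p₀ᵢ) = 23.1000 + 26.0750 + 38.8500 + 21.2000 = 109.2250

109.2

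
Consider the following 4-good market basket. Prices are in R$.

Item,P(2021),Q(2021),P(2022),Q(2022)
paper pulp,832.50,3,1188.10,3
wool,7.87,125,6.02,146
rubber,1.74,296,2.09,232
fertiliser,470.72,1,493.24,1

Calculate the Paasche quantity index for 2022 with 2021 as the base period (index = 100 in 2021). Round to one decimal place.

Paasche quantity index uses current-period prices as weights.
ΣP(2022)·Q(2022) = 1188.10×3 + 6.02×146 + 2.09×232 + 493.24×1 = 3564.3 + 878.92 + 484.88 + 493.24 = 5421.34
ΣP(2022)·Q(2021) = 1188.10×3 + 6.02×125 + 2.09×296 + 493.24×1 = 3564.3 + 752.5 + 618.64 + 493.24 = 5428.68
Index = 5421.34 / 5428.68 × 100 = 99.8648

99.9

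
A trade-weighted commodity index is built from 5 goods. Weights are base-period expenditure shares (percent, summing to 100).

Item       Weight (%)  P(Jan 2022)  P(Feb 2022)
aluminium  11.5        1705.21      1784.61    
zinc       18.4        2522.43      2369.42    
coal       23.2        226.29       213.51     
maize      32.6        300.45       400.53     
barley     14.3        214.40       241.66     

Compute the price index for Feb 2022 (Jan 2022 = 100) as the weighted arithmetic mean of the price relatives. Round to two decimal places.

110.79

aluminium: 11.5 × (1784.61/1705.21) = 11.5 × 1.046563 = 12.0355
zinc: 18.4 × (2369.42/2522.43) = 18.4 × 0.939340 = 17.2839
coal: 23.2 × (213.51/226.29) = 23.2 × 0.943524 = 21.8898
maize: 32.6 × (400.53/300.45) = 32.6 × 1.333100 = 43.4591
barley: 14.3 × (241.66/214.40) = 14.3 × 1.127146 = 16.1182
Index = Σ wᵢ·(p₁ᵢ/p₀ᵢ) = 12.0355 + 17.2839 + 21.8898 + 43.4591 + 16.1182 = 110.7863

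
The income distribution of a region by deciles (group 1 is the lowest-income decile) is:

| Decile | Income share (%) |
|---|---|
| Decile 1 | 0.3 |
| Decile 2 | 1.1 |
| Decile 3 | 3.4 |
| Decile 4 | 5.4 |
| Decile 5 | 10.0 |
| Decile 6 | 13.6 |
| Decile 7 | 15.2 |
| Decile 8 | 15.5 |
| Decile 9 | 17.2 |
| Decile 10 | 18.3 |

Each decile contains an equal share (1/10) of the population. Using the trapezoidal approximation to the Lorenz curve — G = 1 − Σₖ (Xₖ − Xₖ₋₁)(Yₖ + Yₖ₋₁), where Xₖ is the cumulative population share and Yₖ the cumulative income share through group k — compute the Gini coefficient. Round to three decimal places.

Cumulative income shares Yₖ: 0.0030, 0.0140, 0.0480, 0.1020, 0.2020, 0.3380, 0.4900, 0.6450, 0.8170, 1.0000
Σ (Xₖ−Xₖ₋₁)(Yₖ+Yₖ₋₁) = (1/10)(0.0030+0.0000) + (1/10)(0.0140+0.0030) + (1/10)(0.0480+0.0140) + (1/10)(0.1020+0.0480) + (1/10)(0.2020+0.1020) + (1/10)(0.3380+0.2020) + (1/10)(0.4900+0.3380) + (1/10)(0.6450+0.4900) + (1/10)(0.8170+0.6450) + (1/10)(1.0000+0.8170)
  = 0.0003 + 0.0017 + 0.0062 + 0.0150 + 0.0304 + 0.0540 + 0.0828 + 0.1135 + 0.1462 + 0.1817 = 0.6318
G = 1 − 0.6318 = 0.3682

0.368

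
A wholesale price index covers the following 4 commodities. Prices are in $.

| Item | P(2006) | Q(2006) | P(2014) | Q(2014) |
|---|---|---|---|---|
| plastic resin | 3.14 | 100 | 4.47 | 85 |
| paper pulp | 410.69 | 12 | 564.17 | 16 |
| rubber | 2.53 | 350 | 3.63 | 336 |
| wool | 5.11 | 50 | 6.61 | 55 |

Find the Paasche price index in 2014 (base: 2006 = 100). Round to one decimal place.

137.9

Paasche price index uses current-period quantities as weights.
ΣP(2014)·Q(2014) = 4.47×85 + 564.17×16 + 3.63×336 + 6.61×55 = 379.95 + 9026.72 + 1219.68 + 363.55 = 10989.9
ΣP(2006)·Q(2014) = 3.14×85 + 410.69×16 + 2.53×336 + 5.11×55 = 266.9 + 6571.04 + 850.08 + 281.05 = 7969.07
Index = 10989.9 / 7969.07 × 100 = 137.9069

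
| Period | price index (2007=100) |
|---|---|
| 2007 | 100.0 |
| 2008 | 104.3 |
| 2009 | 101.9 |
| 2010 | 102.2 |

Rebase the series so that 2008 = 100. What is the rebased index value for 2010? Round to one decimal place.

98.0

Rebased(2010) = 102.2 / 104.3 × 100 = 97.9866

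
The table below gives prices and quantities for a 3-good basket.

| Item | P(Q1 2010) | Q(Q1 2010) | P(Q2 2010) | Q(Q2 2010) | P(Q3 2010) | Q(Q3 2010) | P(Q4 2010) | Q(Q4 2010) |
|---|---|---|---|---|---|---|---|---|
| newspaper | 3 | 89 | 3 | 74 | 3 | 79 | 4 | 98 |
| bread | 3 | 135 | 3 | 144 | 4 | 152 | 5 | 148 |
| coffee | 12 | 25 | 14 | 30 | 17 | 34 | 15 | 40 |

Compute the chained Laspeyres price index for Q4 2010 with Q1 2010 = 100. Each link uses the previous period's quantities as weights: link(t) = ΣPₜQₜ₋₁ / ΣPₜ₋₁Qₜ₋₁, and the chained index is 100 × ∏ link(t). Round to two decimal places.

Link Q1 2010→Q2 2010:
ΣP(Q2 2010)Q(Q1 2010) = 3×89 + 3×135 + 14×25 = 267 + 405 + 350 = 1022
ΣP(Q1 2010)Q(Q1 2010) = 3×89 + 3×135 + 12×25 = 267 + 405 + 300 = 972
link = 1022/972 = 1.051440
Link Q2 2010→Q3 2010:
ΣP(Q3 2010)Q(Q2 2010) = 3×74 + 4×144 + 17×30 = 222 + 576 + 510 = 1308
ΣP(Q2 2010)Q(Q2 2010) = 3×74 + 3×144 + 14×30 = 222 + 432 + 420 = 1074
link = 1308/1074 = 1.217877
Link Q3 2010→Q4 2010:
ΣP(Q4 2010)Q(Q3 2010) = 4×79 + 5×152 + 15×34 = 316 + 760 + 510 = 1586
ΣP(Q3 2010)Q(Q3 2010) = 3×79 + 4×152 + 17×34 = 237 + 608 + 578 = 1423
link = 1586/1423 = 1.114547
Chained index = 100 × 1.051440 × 1.217877 × 1.114547 = 142.7205

142.72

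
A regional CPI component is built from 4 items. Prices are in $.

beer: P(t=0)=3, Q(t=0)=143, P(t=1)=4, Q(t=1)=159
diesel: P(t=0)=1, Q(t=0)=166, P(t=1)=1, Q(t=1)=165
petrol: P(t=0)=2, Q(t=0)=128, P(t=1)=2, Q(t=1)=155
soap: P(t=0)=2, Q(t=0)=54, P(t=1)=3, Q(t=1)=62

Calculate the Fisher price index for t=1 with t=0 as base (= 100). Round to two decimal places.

Laspeyres component (base-period weights):
ΣP(t=1)Q(t=0) = 4×143 + 1×166 + 2×128 + 3×54 = 572 + 166 + 256 + 162 = 1156
ΣP(t=0)Q(t=0) = 3×143 + 1×166 + 2×128 + 2×54 = 429 + 166 + 256 + 108 = 959
L = 1156 / 959 × 100 = 120.5422
Paasche component (current-period weights):
ΣP(t=1)Q(t=1) = 4×159 + 1×165 + 2×155 + 3×62 = 636 + 165 + 310 + 186 = 1297
ΣP(t=0)Q(t=1) = 3×159 + 1×165 + 2×155 + 2×62 = 477 + 165 + 310 + 124 = 1076
P = 1297 / 1076 × 100 = 120.5390
Fisher = √(L × P) = √(120.5422 × 120.5390) = 120.5406

120.54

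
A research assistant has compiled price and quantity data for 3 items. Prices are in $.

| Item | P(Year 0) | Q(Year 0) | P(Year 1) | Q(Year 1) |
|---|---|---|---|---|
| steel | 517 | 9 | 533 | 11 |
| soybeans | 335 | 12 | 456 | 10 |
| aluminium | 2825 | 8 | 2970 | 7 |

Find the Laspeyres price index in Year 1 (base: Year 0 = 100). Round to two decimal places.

108.81

Laspeyres price index uses base-period quantities as weights.
ΣP(Year 1)·Q(Year 0) = 533×9 + 456×12 + 2970×8 = 4797 + 5472 + 23760 = 34029
ΣP(Year 0)·Q(Year 0) = 517×9 + 335×12 + 2825×8 = 4653 + 4020 + 22600 = 31273
Index = 34029 / 31273 × 100 = 108.8127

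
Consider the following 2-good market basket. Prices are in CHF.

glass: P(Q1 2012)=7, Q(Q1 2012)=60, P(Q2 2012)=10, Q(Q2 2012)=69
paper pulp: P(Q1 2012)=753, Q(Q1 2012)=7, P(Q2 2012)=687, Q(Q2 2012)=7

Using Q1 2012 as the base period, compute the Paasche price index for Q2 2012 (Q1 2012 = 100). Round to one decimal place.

95.6

Paasche price index uses current-period quantities as weights.
ΣP(Q2 2012)·Q(Q2 2012) = 10×69 + 687×7 = 690 + 4809 = 5499
ΣP(Q1 2012)·Q(Q2 2012) = 7×69 + 753×7 = 483 + 5271 = 5754
Index = 5499 / 5754 × 100 = 95.5683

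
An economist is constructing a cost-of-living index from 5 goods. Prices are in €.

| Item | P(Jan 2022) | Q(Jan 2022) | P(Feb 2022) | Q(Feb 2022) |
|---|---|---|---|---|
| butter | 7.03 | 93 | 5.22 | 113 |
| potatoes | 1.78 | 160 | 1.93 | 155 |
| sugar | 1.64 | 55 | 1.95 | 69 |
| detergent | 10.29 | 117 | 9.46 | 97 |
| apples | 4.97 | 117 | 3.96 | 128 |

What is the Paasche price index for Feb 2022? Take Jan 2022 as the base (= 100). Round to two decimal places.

86.88

Paasche price index uses current-period quantities as weights.
ΣP(Feb 2022)·Q(Feb 2022) = 5.22×113 + 1.93×155 + 1.95×69 + 9.46×97 + 3.96×128 = 589.86 + 299.15 + 134.55 + 917.62 + 506.88 = 2448.06
ΣP(Jan 2022)·Q(Feb 2022) = 7.03×113 + 1.78×155 + 1.64×69 + 10.29×97 + 4.97×128 = 794.39 + 275.9 + 113.16 + 998.13 + 636.16 = 2817.74
Index = 2448.06 / 2817.74 × 100 = 86.8803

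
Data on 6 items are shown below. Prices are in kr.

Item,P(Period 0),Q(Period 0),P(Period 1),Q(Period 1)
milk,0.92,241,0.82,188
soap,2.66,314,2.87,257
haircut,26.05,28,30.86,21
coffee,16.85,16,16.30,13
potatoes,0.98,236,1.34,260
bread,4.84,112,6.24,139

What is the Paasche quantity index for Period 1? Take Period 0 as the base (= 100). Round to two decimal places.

91.62

Paasche quantity index uses current-period prices as weights.
ΣP(Period 1)·Q(Period 1) = 0.82×188 + 2.87×257 + 30.86×21 + 16.30×13 + 1.34×260 + 6.24×139 = 154.16 + 737.59 + 648.06 + 211.9 + 348.4 + 867.36 = 2967.47
ΣP(Period 1)·Q(Period 0) = 0.82×241 + 2.87×314 + 30.86×28 + 16.30×16 + 1.34×236 + 6.24×112 = 197.62 + 901.18 + 864.08 + 260.8 + 316.24 + 698.88 = 3238.8
Index = 2967.47 / 3238.8 × 100 = 91.6225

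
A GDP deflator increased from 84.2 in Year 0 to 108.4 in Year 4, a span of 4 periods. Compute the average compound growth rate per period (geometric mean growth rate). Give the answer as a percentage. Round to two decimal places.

6.52%

Growth factor = (108.4/84.2)^(1/4) = (1.287411)^(1/4) = 1.065195
Growth rate = 1.065195 − 1 = 0.065195 = 6.5195%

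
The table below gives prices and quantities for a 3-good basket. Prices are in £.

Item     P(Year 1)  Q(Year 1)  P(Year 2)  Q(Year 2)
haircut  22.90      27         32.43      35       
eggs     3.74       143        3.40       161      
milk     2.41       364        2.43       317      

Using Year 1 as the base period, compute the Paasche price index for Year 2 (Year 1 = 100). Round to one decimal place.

113.2

Paasche price index uses current-period quantities as weights.
ΣP(Year 2)·Q(Year 2) = 32.43×35 + 3.40×161 + 2.43×317 = 1135.05 + 547.4 + 770.31 = 2452.76
ΣP(Year 1)·Q(Year 2) = 22.90×35 + 3.74×161 + 2.41×317 = 801.5 + 602.14 + 763.97 = 2167.61
Index = 2452.76 / 2167.61 × 100 = 113.1550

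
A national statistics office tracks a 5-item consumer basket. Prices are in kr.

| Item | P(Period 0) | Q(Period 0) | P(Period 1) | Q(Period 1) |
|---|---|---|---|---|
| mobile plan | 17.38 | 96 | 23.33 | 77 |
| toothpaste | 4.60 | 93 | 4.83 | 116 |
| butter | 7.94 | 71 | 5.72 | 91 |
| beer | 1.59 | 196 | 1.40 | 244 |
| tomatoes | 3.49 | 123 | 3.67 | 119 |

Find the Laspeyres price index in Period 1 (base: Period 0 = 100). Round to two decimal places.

112.35

Laspeyres price index uses base-period quantities as weights.
ΣP(Period 1)·Q(Period 0) = 23.33×96 + 4.83×93 + 5.72×71 + 1.40×196 + 3.67×123 = 2239.68 + 449.19 + 406.12 + 274.4 + 451.41 = 3820.8
ΣP(Period 0)·Q(Period 0) = 17.38×96 + 4.60×93 + 7.94×71 + 1.59×196 + 3.49×123 = 1668.48 + 427.8 + 563.74 + 311.64 + 429.27 = 3400.93
Index = 3820.8 / 3400.93 × 100 = 112.3457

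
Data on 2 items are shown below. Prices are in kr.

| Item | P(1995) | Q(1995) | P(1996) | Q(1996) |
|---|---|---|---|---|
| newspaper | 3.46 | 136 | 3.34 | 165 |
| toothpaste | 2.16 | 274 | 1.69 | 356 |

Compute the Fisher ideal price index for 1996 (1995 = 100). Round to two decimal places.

86.19

Laspeyres component (base-period weights):
ΣP(1996)Q(1995) = 3.34×136 + 1.69×274 = 454.24 + 463.06 = 917.3
ΣP(1995)Q(1995) = 3.46×136 + 2.16×274 = 470.56 + 591.84 = 1062.4
L = 917.3 / 1062.4 × 100 = 86.3422
Paasche component (current-period weights):
ΣP(1996)Q(1996) = 3.34×165 + 1.69×356 = 551.1 + 601.64 = 1152.74
ΣP(1995)Q(1996) = 3.46×165 + 2.16×356 = 570.9 + 768.96 = 1339.86
P = 1152.74 / 1339.86 × 100 = 86.0344
Fisher = √(L × P) = √(86.3422 × 86.0344) = 86.1882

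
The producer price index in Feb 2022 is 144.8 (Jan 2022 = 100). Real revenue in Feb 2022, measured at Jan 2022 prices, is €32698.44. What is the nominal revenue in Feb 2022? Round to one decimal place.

Nominal = Real × (Index/100) = 32698.44 × (144.8/100)
        = 32698.44 × 1.448 = 47347.3411

47347.3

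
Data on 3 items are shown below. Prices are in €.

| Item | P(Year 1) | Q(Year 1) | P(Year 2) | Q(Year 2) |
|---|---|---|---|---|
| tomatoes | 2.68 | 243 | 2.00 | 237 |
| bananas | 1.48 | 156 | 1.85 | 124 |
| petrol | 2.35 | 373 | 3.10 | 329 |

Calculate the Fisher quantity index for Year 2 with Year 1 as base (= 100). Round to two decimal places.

89.88

Laspeyres component (base-period weights):
ΣP(Year 1)Q(Year 2) = 2.68×237 + 1.48×124 + 2.35×329 = 635.16 + 183.52 + 773.15 = 1591.83
ΣP(Year 1)Q(Year 1) = 2.68×243 + 1.48×156 + 2.35×373 = 651.24 + 230.88 + 876.55 = 1758.67
L = 1591.83 / 1758.67 × 100 = 90.5133
Paasche component (current-period weights):
ΣP(Year 2)Q(Year 2) = 2.00×237 + 1.85×124 + 3.10×329 = 474 + 229.4 + 1019.9 = 1723.3
ΣP(Year 2)Q(Year 1) = 2.00×243 + 1.85×156 + 3.10×373 = 486 + 288.6 + 1156.3 = 1930.9
P = 1723.3 / 1930.9 × 100 = 89.2485
Fisher = √(L × P) = √(90.5133 × 89.2485) = 89.8787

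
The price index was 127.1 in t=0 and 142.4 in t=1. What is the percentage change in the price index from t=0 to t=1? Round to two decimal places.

12.04%

Change = (142.4 − 127.1) / 127.1 × 100
       = 15.3 / 127.1 × 100 = 12.0378%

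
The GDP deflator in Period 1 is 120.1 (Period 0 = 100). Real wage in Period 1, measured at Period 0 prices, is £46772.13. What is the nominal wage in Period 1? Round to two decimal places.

56173.33

Nominal = Real × (Index/100) = 46772.13 × (120.1/100)
        = 46772.13 × 1.201 = 56173.3281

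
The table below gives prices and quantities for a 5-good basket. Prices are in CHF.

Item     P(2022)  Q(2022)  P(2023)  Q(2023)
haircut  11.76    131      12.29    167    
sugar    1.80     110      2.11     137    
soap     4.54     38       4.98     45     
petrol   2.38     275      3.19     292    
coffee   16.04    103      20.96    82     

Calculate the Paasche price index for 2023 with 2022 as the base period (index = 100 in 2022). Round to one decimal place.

117.9

Paasche price index uses current-period quantities as weights.
ΣP(2023)·Q(2023) = 12.29×167 + 2.11×137 + 4.98×45 + 3.19×292 + 20.96×82 = 2052.43 + 289.07 + 224.1 + 931.48 + 1718.72 = 5215.8
ΣP(2022)·Q(2023) = 11.76×167 + 1.80×137 + 4.54×45 + 2.38×292 + 16.04×82 = 1963.92 + 246.6 + 204.3 + 694.96 + 1315.28 = 4425.06
Index = 5215.8 / 4425.06 × 100 = 117.8696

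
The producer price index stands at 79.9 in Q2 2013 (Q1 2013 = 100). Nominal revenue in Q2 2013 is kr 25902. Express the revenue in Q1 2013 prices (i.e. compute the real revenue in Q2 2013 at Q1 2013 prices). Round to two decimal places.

32418.02

Real = Nominal ÷ (Index/100) = 25902 ÷ (79.9/100)
     = 25902 ÷ 0.799 = 32418.0225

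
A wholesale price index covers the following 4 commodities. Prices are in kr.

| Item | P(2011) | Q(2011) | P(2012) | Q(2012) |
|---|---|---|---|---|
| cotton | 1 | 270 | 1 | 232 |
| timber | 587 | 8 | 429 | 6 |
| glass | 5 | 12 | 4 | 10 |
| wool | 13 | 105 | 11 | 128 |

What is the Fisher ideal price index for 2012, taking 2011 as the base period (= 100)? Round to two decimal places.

77.27

Laspeyres component (base-period weights):
ΣP(2012)Q(2011) = 1×270 + 429×8 + 4×12 + 11×105 = 270 + 3432 + 48 + 1155 = 4905
ΣP(2011)Q(2011) = 1×270 + 587×8 + 5×12 + 13×105 = 270 + 4696 + 60 + 1365 = 6391
L = 4905 / 6391 × 100 = 76.7486
Paasche component (current-period weights):
ΣP(2012)Q(2012) = 1×232 + 429×6 + 4×10 + 11×128 = 232 + 2574 + 40 + 1408 = 4254
ΣP(2011)Q(2012) = 1×232 + 587×6 + 5×10 + 13×128 = 232 + 3522 + 50 + 1664 = 5468
P = 4254 / 5468 × 100 = 77.7981
Fisher = √(L × P) = √(76.7486 × 77.7981) = 77.2715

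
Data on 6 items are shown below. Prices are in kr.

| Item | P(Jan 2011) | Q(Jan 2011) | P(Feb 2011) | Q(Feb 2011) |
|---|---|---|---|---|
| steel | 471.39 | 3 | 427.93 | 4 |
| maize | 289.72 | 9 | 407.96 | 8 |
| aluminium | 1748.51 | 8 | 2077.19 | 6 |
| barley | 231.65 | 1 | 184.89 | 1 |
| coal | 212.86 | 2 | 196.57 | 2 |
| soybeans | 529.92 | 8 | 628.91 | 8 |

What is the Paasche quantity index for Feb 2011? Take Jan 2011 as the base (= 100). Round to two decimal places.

Paasche quantity index uses current-period prices as weights.
ΣP(Feb 2011)·Q(Feb 2011) = 427.93×4 + 407.96×8 + 2077.19×6 + 184.89×1 + 196.57×2 + 628.91×8 = 1711.72 + 3263.68 + 12463.14 + 184.89 + 393.14 + 5031.28 = 23047.85
ΣP(Feb 2011)·Q(Jan 2011) = 427.93×3 + 407.96×9 + 2077.19×8 + 184.89×1 + 196.57×2 + 628.91×8 = 1283.79 + 3671.64 + 16617.52 + 184.89 + 393.14 + 5031.28 = 27182.26
Index = 23047.85 / 27182.26 × 100 = 84.7900

84.79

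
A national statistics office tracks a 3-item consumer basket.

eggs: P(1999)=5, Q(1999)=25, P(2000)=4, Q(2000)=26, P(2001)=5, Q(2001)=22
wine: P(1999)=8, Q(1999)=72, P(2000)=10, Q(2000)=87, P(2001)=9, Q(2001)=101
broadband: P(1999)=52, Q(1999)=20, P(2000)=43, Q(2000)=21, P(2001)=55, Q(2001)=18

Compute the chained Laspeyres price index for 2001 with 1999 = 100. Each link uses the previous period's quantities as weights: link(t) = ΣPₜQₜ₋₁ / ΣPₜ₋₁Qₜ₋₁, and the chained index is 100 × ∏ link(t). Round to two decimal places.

Link 1999→2000:
ΣP(2000)Q(1999) = 4×25 + 10×72 + 43×20 = 100 + 720 + 860 = 1680
ΣP(1999)Q(1999) = 5×25 + 8×72 + 52×20 = 125 + 576 + 1040 = 1741
link = 1680/1741 = 0.964963
Link 2000→2001:
ΣP(2001)Q(2000) = 5×26 + 9×87 + 55×21 = 130 + 783 + 1155 = 2068
ΣP(2000)Q(2000) = 4×26 + 10×87 + 43×21 = 104 + 870 + 903 = 1877
link = 2068/1877 = 1.101758
Chained index = 100 × 0.964963 × 1.101758 = 106.3155

106.32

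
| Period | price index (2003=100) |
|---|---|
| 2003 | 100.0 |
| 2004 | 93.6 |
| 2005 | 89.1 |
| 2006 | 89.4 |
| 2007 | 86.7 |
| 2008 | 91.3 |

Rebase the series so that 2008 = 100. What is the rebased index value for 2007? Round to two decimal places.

Rebased(2007) = 86.7 / 91.3 × 100 = 94.9617

94.96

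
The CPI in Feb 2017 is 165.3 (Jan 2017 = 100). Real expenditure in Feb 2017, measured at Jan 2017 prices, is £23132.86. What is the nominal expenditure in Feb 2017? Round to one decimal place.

Nominal = Real × (Index/100) = 23132.86 × (165.3/100)
        = 23132.86 × 1.653 = 38238.6176

38238.6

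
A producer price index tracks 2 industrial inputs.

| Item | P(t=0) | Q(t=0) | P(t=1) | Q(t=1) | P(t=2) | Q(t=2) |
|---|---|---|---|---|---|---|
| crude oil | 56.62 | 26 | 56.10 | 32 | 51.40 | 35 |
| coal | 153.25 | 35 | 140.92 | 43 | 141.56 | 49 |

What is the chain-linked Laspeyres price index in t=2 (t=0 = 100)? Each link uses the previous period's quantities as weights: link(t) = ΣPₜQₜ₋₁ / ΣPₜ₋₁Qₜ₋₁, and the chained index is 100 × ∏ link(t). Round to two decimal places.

Link t=0→t=1:
ΣP(t=1)Q(t=0) = 56.10×26 + 140.92×35 = 1458.6 + 4932.2 = 6390.8
ΣP(t=0)Q(t=0) = 56.62×26 + 153.25×35 = 1472.12 + 5363.75 = 6835.87
link = 6390.8/6835.87 = 0.934892
Link t=1→t=2:
ΣP(t=2)Q(t=1) = 51.40×32 + 141.56×43 = 1644.8 + 6087.08 = 7731.88
ΣP(t=1)Q(t=1) = 56.10×32 + 140.92×43 = 1795.2 + 6059.56 = 7854.76
link = 7731.88/7854.76 = 0.984356
Chained index = 100 × 0.934892 × 0.984356 = 92.0267

92.03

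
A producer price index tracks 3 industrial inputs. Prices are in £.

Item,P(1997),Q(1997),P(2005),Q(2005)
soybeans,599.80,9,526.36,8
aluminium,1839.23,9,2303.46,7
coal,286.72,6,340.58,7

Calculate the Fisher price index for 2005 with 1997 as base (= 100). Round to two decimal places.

115.83

Laspeyres component (base-period weights):
ΣP(2005)Q(1997) = 526.36×9 + 2303.46×9 + 340.58×6 = 4737.24 + 20731.14 + 2043.48 = 27511.86
ΣP(1997)Q(1997) = 599.80×9 + 1839.23×9 + 286.72×6 = 5398.2 + 16553.07 + 1720.32 = 23671.59
L = 27511.86 / 23671.59 × 100 = 116.2231
Paasche component (current-period weights):
ΣP(2005)Q(2005) = 526.36×8 + 2303.46×7 + 340.58×7 = 4210.88 + 16124.22 + 2384.06 = 22719.16
ΣP(1997)Q(2005) = 599.80×8 + 1839.23×7 + 286.72×7 = 4798.4 + 12874.61 + 2007.04 = 19680.05
P = 22719.16 / 19680.05 × 100 = 115.4426
Fisher = √(L × P) = √(116.2231 × 115.4426) = 115.8322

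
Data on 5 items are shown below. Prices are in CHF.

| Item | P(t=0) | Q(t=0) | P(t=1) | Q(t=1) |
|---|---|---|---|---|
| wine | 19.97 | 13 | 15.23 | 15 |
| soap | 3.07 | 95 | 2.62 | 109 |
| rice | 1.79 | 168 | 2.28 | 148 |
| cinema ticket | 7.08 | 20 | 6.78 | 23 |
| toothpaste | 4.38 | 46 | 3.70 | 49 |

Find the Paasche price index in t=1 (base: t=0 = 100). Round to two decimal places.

93.12

Paasche price index uses current-period quantities as weights.
ΣP(t=1)·Q(t=1) = 15.23×15 + 2.62×109 + 2.28×148 + 6.78×23 + 3.70×49 = 228.45 + 285.58 + 337.44 + 155.94 + 181.3 = 1188.71
ΣP(t=0)·Q(t=1) = 19.97×15 + 3.07×109 + 1.79×148 + 7.08×23 + 4.38×49 = 299.55 + 334.63 + 264.92 + 162.84 + 214.62 = 1276.56
Index = 1188.71 / 1276.56 × 100 = 93.1182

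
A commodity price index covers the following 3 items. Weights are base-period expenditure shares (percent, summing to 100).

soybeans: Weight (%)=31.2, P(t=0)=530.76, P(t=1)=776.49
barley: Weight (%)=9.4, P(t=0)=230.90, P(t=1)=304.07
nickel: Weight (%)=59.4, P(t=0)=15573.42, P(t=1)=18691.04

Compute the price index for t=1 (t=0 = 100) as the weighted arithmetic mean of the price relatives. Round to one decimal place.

129.3

soybeans: 31.2 × (776.49/530.76) = 31.2 × 1.462978 = 45.6449
barley: 9.4 × (304.07/230.90) = 9.4 × 1.316890 = 12.3788
nickel: 59.4 × (18691.04/15573.42) = 59.4 × 1.200189 = 71.2912
Index = Σ wᵢ·(p₁ᵢ/p₀ᵢ) = 45.6449 + 12.3788 + 71.2912 = 129.3149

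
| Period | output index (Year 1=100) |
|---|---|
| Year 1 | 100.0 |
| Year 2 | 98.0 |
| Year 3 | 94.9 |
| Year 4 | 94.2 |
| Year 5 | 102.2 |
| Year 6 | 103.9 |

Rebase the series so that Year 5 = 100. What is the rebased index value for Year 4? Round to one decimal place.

92.2

Rebased(Year 4) = 94.2 / 102.2 × 100 = 92.1722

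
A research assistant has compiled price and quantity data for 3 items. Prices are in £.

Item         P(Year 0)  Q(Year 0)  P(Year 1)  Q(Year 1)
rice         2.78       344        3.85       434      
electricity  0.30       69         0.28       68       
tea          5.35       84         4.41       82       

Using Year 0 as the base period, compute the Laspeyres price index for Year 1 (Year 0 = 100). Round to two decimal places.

120.17

Laspeyres price index uses base-period quantities as weights.
ΣP(Year 1)·Q(Year 0) = 3.85×344 + 0.28×69 + 4.41×84 = 1324.4 + 19.32 + 370.44 = 1714.16
ΣP(Year 0)·Q(Year 0) = 2.78×344 + 0.30×69 + 5.35×84 = 956.32 + 20.7 + 449.4 = 1426.42
Index = 1714.16 / 1426.42 × 100 = 120.1722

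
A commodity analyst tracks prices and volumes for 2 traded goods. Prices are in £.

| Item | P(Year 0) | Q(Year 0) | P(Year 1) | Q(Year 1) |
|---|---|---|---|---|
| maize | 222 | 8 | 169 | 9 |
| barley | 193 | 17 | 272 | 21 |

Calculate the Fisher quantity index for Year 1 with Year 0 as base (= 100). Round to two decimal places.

120.34

Laspeyres component (base-period weights):
ΣP(Year 0)Q(Year 1) = 222×9 + 193×21 = 1998 + 4053 = 6051
ΣP(Year 0)Q(Year 0) = 222×8 + 193×17 = 1776 + 3281 = 5057
L = 6051 / 5057 × 100 = 119.6559
Paasche component (current-period weights):
ΣP(Year 1)Q(Year 1) = 169×9 + 272×21 = 1521 + 5712 = 7233
ΣP(Year 1)Q(Year 0) = 169×8 + 272×17 = 1352 + 4624 = 5976
P = 7233 / 5976 × 100 = 121.0341
Fisher = √(L × P) = √(119.6559 × 121.0341) = 120.3431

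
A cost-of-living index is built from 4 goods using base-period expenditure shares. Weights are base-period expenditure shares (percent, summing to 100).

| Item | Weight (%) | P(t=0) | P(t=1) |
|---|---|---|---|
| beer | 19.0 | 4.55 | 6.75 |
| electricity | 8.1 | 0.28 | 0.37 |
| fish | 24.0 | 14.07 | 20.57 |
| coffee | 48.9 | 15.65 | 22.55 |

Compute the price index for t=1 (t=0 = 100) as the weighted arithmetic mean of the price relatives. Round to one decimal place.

beer: 19.0 × (6.75/4.55) = 19.0 × 1.483516 = 28.1868
electricity: 8.1 × (0.37/0.28) = 8.1 × 1.321429 = 10.7036
fish: 24.0 × (20.57/14.07) = 24.0 × 1.461976 = 35.0874
coffee: 48.9 × (22.55/15.65) = 48.9 × 1.440895 = 70.4597
Index = Σ wᵢ·(p₁ᵢ/p₀ᵢ) = 28.1868 + 10.7036 + 35.0874 + 70.4597 = 144.4375

144.4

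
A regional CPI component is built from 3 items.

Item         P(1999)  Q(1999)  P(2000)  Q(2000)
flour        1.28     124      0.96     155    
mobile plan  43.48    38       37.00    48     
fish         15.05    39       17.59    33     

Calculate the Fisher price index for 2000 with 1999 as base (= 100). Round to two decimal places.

91.12

Laspeyres component (base-period weights):
ΣP(2000)Q(1999) = 0.96×124 + 37.00×38 + 17.59×39 = 119.04 + 1406 + 686.01 = 2211.05
ΣP(1999)Q(1999) = 1.28×124 + 43.48×38 + 15.05×39 = 158.72 + 1652.24 + 586.95 = 2397.91
L = 2211.05 / 2397.91 × 100 = 92.2074
Paasche component (current-period weights):
ΣP(2000)Q(2000) = 0.96×155 + 37.00×48 + 17.59×33 = 148.8 + 1776 + 580.47 = 2505.27
ΣP(1999)Q(2000) = 1.28×155 + 43.48×48 + 15.05×33 = 198.4 + 2087.04 + 496.65 = 2782.09
P = 2505.27 / 2782.09 × 100 = 90.0499
Fisher = √(L × P) = √(92.2074 × 90.0499) = 91.1223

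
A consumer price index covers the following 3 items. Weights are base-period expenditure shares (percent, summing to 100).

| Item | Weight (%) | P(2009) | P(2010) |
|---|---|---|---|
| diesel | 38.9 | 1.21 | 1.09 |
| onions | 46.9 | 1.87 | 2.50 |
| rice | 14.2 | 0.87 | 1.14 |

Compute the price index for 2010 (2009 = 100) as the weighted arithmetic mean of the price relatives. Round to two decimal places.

116.35

diesel: 38.9 × (1.09/1.21) = 38.9 × 0.900826 = 35.0421
onions: 46.9 × (2.50/1.87) = 46.9 × 1.336898 = 62.7005
rice: 14.2 × (1.14/0.87) = 14.2 × 1.310345 = 18.6069
Index = Σ wᵢ·(p₁ᵢ/p₀ᵢ) = 35.0421 + 62.7005 + 18.6069 = 116.3496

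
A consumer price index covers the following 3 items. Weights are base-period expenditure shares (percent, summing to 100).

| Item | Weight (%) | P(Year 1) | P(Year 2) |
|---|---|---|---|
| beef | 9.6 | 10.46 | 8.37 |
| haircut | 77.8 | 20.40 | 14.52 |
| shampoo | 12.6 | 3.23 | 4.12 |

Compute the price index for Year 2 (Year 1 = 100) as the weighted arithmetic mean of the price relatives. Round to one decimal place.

79.1

beef: 9.6 × (8.37/10.46) = 9.6 × 0.800191 = 7.6818
haircut: 77.8 × (14.52/20.40) = 77.8 × 0.711765 = 55.3753
shampoo: 12.6 × (4.12/3.23) = 12.6 × 1.275542 = 16.0718
Index = Σ wᵢ·(p₁ᵢ/p₀ᵢ) = 7.6818 + 55.3753 + 16.0718 = 79.1290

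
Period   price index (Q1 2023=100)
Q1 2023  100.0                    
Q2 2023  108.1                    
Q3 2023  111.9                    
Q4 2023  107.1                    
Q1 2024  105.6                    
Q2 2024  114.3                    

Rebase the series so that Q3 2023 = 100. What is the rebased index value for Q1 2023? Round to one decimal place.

89.4

Rebased(Q1 2023) = 100.0 / 111.9 × 100 = 89.3655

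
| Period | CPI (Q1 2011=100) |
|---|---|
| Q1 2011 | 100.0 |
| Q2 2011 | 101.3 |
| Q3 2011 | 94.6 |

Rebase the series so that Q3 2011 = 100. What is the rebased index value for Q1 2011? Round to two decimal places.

Rebased(Q1 2011) = 100.0 / 94.6 × 100 = 105.7082

105.71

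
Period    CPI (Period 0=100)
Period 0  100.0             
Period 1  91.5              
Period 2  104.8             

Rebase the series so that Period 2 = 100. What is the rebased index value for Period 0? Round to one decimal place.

Rebased(Period 0) = 100.0 / 104.8 × 100 = 95.4198

95.4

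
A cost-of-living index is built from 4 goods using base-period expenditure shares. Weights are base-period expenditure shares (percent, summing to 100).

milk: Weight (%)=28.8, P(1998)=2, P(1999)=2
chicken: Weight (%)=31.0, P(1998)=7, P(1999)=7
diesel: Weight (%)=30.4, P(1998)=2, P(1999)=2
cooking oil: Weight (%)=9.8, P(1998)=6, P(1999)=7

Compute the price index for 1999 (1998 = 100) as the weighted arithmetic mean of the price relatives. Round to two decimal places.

milk: 28.8 × (2/2) = 28.8 × 1.000000 = 28.8000
chicken: 31.0 × (7/7) = 31.0 × 1.000000 = 31.0000
diesel: 30.4 × (2/2) = 30.4 × 1.000000 = 30.4000
cooking oil: 9.8 × (7/6) = 9.8 × 1.166667 = 11.4333
Index = Σ wᵢ·(p₁ᵢ/p₀ᵢ) = 28.8000 + 31.0000 + 30.4000 + 11.4333 = 101.6333

101.63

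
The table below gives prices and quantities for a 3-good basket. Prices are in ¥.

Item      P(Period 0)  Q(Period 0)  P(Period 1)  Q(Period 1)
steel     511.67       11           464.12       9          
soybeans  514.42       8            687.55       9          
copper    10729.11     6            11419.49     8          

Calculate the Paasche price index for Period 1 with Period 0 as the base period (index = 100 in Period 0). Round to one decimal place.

Paasche price index uses current-period quantities as weights.
ΣP(Period 1)·Q(Period 1) = 464.12×9 + 687.55×9 + 11419.49×8 = 4177.08 + 6187.95 + 91355.92 = 101720.95
ΣP(Period 0)·Q(Period 1) = 511.67×9 + 514.42×9 + 10729.11×8 = 4605.03 + 4629.78 + 85832.88 = 95067.69
Index = 101720.95 / 95067.69 × 100 = 106.9984

107.0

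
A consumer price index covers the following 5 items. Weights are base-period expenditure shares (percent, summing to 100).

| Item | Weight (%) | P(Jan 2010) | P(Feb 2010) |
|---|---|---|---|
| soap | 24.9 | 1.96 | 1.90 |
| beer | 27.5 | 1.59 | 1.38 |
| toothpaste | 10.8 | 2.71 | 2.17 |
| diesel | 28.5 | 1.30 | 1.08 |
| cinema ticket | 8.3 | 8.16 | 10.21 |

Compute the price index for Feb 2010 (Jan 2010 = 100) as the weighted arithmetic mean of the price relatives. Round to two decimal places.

90.72

soap: 24.9 × (1.90/1.96) = 24.9 × 0.969388 = 24.1378
beer: 27.5 × (1.38/1.59) = 27.5 × 0.867925 = 23.8679
toothpaste: 10.8 × (2.17/2.71) = 10.8 × 0.800738 = 8.6480
diesel: 28.5 × (1.08/1.30) = 28.5 × 0.830769 = 23.6769
cinema ticket: 8.3 × (10.21/8.16) = 8.3 × 1.251225 = 10.3852
Index = Σ wᵢ·(p₁ᵢ/p₀ᵢ) = 24.1378 + 23.8679 + 8.6480 + 23.6769 + 10.3852 = 90.7157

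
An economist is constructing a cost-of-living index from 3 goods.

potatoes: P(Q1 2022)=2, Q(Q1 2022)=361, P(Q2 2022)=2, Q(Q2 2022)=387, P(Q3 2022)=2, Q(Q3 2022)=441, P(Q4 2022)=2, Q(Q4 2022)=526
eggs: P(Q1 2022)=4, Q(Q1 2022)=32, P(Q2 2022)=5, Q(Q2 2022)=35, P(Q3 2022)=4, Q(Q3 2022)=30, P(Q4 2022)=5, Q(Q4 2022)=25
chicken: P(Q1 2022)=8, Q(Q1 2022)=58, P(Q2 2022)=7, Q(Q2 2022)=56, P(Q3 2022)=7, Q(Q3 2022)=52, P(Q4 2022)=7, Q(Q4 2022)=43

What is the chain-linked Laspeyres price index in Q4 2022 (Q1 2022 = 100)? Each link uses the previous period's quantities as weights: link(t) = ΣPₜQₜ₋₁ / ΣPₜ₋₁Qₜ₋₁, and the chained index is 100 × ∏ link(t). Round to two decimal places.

97.56

Link Q1 2022→Q2 2022:
ΣP(Q2 2022)Q(Q1 2022) = 2×361 + 5×32 + 7×58 = 722 + 160 + 406 = 1288
ΣP(Q1 2022)Q(Q1 2022) = 2×361 + 4×32 + 8×58 = 722 + 128 + 464 = 1314
link = 1288/1314 = 0.980213
Link Q2 2022→Q3 2022:
ΣP(Q3 2022)Q(Q2 2022) = 2×387 + 4×35 + 7×56 = 774 + 140 + 392 = 1306
ΣP(Q2 2022)Q(Q2 2022) = 2×387 + 5×35 + 7×56 = 774 + 175 + 392 = 1341
link = 1306/1341 = 0.973900
Link Q3 2022→Q4 2022:
ΣP(Q4 2022)Q(Q3 2022) = 2×441 + 5×30 + 7×52 = 882 + 150 + 364 = 1396
ΣP(Q3 2022)Q(Q3 2022) = 2×441 + 4×30 + 7×52 = 882 + 120 + 364 = 1366
link = 1396/1366 = 1.021962
Chained index = 100 × 0.980213 × 0.973900 × 1.021962 = 97.5595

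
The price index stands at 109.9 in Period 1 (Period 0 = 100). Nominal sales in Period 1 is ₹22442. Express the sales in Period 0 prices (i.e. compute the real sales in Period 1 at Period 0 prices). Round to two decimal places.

20420.38

Real = Nominal ÷ (Index/100) = 22442 ÷ (109.9/100)
     = 22442 ÷ 1.099 = 20420.3822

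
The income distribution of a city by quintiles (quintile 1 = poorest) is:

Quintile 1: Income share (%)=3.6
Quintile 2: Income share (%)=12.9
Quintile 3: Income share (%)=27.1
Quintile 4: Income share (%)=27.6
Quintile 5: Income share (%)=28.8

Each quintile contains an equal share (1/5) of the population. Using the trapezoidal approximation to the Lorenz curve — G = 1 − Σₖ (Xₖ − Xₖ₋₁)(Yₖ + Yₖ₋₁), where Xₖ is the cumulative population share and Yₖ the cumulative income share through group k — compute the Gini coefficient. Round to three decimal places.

0.260

Cumulative income shares Yₖ: 0.0360, 0.1650, 0.4360, 0.7120, 1.0000
Σ (Xₖ−Xₖ₋₁)(Yₖ+Yₖ₋₁) = (1/5)(0.0360+0.0000) + (1/5)(0.1650+0.0360) + (1/5)(0.4360+0.1650) + (1/5)(0.7120+0.4360) + (1/5)(1.0000+0.7120)
  = 0.0072 + 0.0402 + 0.1202 + 0.2296 + 0.3424 = 0.7396
G = 1 − 0.7396 = 0.2604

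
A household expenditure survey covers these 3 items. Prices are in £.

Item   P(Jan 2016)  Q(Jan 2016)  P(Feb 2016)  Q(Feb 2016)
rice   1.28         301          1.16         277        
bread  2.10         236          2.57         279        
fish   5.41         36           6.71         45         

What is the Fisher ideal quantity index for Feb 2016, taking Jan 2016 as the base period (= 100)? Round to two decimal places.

Laspeyres component (base-period weights):
ΣP(Jan 2016)Q(Feb 2016) = 1.28×277 + 2.10×279 + 5.41×45 = 354.56 + 585.9 + 243.45 = 1183.91
ΣP(Jan 2016)Q(Jan 2016) = 1.28×301 + 2.10×236 + 5.41×36 = 385.28 + 495.6 + 194.76 = 1075.64
L = 1183.91 / 1075.64 × 100 = 110.0656
Paasche component (current-period weights):
ΣP(Feb 2016)Q(Feb 2016) = 1.16×277 + 2.57×279 + 6.71×45 = 321.32 + 717.03 + 301.95 = 1340.3
ΣP(Feb 2016)Q(Jan 2016) = 1.16×301 + 2.57×236 + 6.71×36 = 349.16 + 606.52 + 241.56 = 1197.24
P = 1340.3 / 1197.24 × 100 = 111.9491
Fisher = √(L × P) = √(110.0656 × 111.9491) = 111.0034

111.00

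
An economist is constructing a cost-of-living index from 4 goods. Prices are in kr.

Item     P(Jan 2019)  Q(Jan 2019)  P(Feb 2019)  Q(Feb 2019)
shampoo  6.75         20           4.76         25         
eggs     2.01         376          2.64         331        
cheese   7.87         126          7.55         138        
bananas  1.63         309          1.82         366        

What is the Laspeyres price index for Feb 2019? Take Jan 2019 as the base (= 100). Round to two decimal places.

109.03

Laspeyres price index uses base-period quantities as weights.
ΣP(Feb 2019)·Q(Jan 2019) = 4.76×20 + 2.64×376 + 7.55×126 + 1.82×309 = 95.2 + 992.64 + 951.3 + 562.38 = 2601.52
ΣP(Jan 2019)·Q(Jan 2019) = 6.75×20 + 2.01×376 + 7.87×126 + 1.63×309 = 135 + 755.76 + 991.62 + 503.67 = 2386.05
Index = 2601.52 / 2386.05 × 100 = 109.0304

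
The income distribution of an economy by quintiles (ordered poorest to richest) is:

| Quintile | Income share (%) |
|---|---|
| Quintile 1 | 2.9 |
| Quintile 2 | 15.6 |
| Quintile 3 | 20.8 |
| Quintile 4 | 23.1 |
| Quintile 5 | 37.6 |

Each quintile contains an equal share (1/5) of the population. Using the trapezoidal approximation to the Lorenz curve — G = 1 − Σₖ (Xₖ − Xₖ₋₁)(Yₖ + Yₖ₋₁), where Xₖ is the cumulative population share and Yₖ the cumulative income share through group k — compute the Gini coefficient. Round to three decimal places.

Cumulative income shares Yₖ: 0.0290, 0.1850, 0.3930, 0.6240, 1.0000
Σ (Xₖ−Xₖ₋₁)(Yₖ+Yₖ₋₁) = (1/5)(0.0290+0.0000) + (1/5)(0.1850+0.0290) + (1/5)(0.3930+0.1850) + (1/5)(0.6240+0.3930) + (1/5)(1.0000+0.6240)
  = 0.0058 + 0.0428 + 0.1156 + 0.2034 + 0.3248 = 0.6924
G = 1 − 0.6924 = 0.3076

0.308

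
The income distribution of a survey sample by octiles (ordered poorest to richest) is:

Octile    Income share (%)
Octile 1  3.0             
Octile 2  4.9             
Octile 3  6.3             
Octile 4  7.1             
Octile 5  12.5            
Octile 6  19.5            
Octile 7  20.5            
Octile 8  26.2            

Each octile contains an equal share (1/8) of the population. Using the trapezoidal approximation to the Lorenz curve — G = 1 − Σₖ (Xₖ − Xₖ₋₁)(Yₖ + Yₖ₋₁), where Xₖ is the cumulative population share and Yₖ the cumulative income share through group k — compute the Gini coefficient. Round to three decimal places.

Cumulative income shares Yₖ: 0.0300, 0.0790, 0.1420, 0.2130, 0.3380, 0.5330, 0.7380, 1.0000
Σ (Xₖ−Xₖ₋₁)(Yₖ+Yₖ₋₁) = (1/8)(0.0300+0.0000) + (1/8)(0.0790+0.0300) + (1/8)(0.1420+0.0790) + (1/8)(0.2130+0.1420) + (1/8)(0.3380+0.2130) + (1/8)(0.5330+0.3380) + (1/8)(0.7380+0.5330) + (1/8)(1.0000+0.7380)
  = 0.0037 + 0.0136 + 0.0276 + 0.0444 + 0.0689 + 0.1089 + 0.1589 + 0.2172 = 0.6432
G = 1 − 0.6432 = 0.3568

0.357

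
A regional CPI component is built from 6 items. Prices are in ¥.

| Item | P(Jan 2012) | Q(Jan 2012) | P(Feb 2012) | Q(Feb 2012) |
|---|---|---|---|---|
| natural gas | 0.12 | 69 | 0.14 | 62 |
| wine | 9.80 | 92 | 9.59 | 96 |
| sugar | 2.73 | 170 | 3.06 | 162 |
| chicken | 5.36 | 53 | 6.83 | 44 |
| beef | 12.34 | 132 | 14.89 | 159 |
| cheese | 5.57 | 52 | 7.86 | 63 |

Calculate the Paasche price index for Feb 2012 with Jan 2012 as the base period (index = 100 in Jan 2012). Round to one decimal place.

Paasche price index uses current-period quantities as weights.
ΣP(Feb 2012)·Q(Feb 2012) = 0.14×62 + 9.59×96 + 3.06×162 + 6.83×44 + 14.89×159 + 7.86×63 = 8.68 + 920.64 + 495.72 + 300.52 + 2367.51 + 495.18 = 4588.25
ΣP(Jan 2012)·Q(Feb 2012) = 0.12×62 + 9.80×96 + 2.73×162 + 5.36×44 + 12.34×159 + 5.57×63 = 7.44 + 940.8 + 442.26 + 235.84 + 1962.06 + 350.91 = 3939.31
Index = 4588.25 / 3939.31 × 100 = 116.4734

116.5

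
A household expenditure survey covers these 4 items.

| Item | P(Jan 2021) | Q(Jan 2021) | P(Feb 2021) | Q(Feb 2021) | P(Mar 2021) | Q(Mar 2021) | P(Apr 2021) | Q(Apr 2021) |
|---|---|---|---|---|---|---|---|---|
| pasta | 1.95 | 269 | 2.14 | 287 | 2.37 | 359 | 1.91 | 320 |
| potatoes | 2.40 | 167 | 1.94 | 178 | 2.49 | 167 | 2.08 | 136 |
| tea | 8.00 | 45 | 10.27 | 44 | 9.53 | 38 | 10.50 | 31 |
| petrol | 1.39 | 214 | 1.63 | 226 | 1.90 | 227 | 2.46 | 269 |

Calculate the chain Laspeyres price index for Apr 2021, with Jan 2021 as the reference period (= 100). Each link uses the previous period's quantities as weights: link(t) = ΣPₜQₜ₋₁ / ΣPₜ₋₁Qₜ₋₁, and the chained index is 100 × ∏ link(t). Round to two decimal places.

Link Jan 2021→Feb 2021:
ΣP(Feb 2021)Q(Jan 2021) = 2.14×269 + 1.94×167 + 10.27×45 + 1.63×214 = 575.66 + 323.98 + 462.15 + 348.82 = 1710.61
ΣP(Jan 2021)Q(Jan 2021) = 1.95×269 + 2.40×167 + 8.00×45 + 1.39×214 = 524.55 + 400.8 + 360 + 297.46 = 1582.81
link = 1710.61/1582.81 = 1.080742
Link Feb 2021→Mar 2021:
ΣP(Mar 2021)Q(Feb 2021) = 2.37×287 + 2.49×178 + 9.53×44 + 1.90×226 = 680.19 + 443.22 + 419.32 + 429.4 = 1972.13
ΣP(Feb 2021)Q(Feb 2021) = 2.14×287 + 1.94×178 + 10.27×44 + 1.63×226 = 614.18 + 345.32 + 451.88 + 368.38 = 1779.76
link = 1972.13/1779.76 = 1.108088
Link Mar 2021→Apr 2021:
ΣP(Apr 2021)Q(Mar 2021) = 1.91×359 + 2.08×167 + 10.50×38 + 2.46×227 = 685.69 + 347.36 + 399 + 558.42 = 1990.47
ΣP(Mar 2021)Q(Mar 2021) = 2.37×359 + 2.49×167 + 9.53×38 + 1.90×227 = 850.83 + 415.83 + 362.14 + 431.3 = 2060.1
link = 1990.47/2060.1 = 0.966201
Chained index = 100 × 1.080742 × 1.108088 × 0.966201 = 115.7081

115.71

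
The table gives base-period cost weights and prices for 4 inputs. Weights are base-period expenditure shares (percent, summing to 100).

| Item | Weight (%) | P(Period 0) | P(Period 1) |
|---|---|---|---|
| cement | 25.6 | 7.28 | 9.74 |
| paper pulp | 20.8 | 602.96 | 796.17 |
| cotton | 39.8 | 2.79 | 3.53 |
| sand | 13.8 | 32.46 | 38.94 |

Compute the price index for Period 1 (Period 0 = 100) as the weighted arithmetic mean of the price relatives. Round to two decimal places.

cement: 25.6 × (9.74/7.28) = 25.6 × 1.337912 = 34.2505
paper pulp: 20.8 × (796.17/602.96) = 20.8 × 1.320436 = 27.4651
cotton: 39.8 × (3.53/2.79) = 39.8 × 1.265233 = 50.3563
sand: 13.8 × (38.94/32.46) = 13.8 × 1.199630 = 16.5549
Index = Σ wᵢ·(p₁ᵢ/p₀ᵢ) = 34.2505 + 27.4651 + 50.3563 + 16.5549 = 128.6268

128.63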